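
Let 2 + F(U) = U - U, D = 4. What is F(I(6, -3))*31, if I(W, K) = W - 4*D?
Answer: -62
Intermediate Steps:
I(W, K) = -16 + W (I(W, K) = W - 4*4 = W - 16 = -16 + W)
F(U) = -2 (F(U) = -2 + (U - U) = -2 + 0 = -2)
F(I(6, -3))*31 = -2*31 = -62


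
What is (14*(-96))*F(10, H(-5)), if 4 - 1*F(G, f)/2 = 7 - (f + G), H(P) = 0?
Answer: -18816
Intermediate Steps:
F(G, f) = -6 + 2*G + 2*f (F(G, f) = 8 - 2*(7 - (f + G)) = 8 - 2*(7 - (G + f)) = 8 - 2*(7 + (-G - f)) = 8 - 2*(7 - G - f) = 8 + (-14 + 2*G + 2*f) = -6 + 2*G + 2*f)
(14*(-96))*F(10, H(-5)) = (14*(-96))*(-6 + 2*10 + 2*0) = -1344*(-6 + 20 + 0) = -1344*14 = -18816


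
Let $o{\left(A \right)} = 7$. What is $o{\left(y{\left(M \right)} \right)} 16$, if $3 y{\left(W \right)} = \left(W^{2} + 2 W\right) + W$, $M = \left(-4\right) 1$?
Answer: $112$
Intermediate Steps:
$M = -4$
$y{\left(W \right)} = W + \frac{W^{2}}{3}$ ($y{\left(W \right)} = \frac{\left(W^{2} + 2 W\right) + W}{3} = \frac{W^{2} + 3 W}{3} = W + \frac{W^{2}}{3}$)
$o{\left(y{\left(M \right)} \right)} 16 = 7 \cdot 16 = 112$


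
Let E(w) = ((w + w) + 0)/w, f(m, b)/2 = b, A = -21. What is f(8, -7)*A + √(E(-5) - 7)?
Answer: 294 + I*√5 ≈ 294.0 + 2.2361*I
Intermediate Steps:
f(m, b) = 2*b
E(w) = 2 (E(w) = (2*w + 0)/w = (2*w)/w = 2)
f(8, -7)*A + √(E(-5) - 7) = (2*(-7))*(-21) + √(2 - 7) = -14*(-21) + √(-5) = 294 + I*√5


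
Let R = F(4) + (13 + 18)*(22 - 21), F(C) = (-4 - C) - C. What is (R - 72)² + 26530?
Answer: 29339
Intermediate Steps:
F(C) = -4 - 2*C
R = 19 (R = (-4 - 2*4) + (13 + 18)*(22 - 21) = (-4 - 8) + 31*1 = -12 + 31 = 19)
(R - 72)² + 26530 = (19 - 72)² + 26530 = (-53)² + 26530 = 2809 + 26530 = 29339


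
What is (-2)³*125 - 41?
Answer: -1041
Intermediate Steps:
(-2)³*125 - 41 = -8*125 - 41 = -1000 - 41 = -1041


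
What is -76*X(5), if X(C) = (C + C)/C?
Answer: -152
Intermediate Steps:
X(C) = 2 (X(C) = (2*C)/C = 2)
-76*X(5) = -76*2 = -152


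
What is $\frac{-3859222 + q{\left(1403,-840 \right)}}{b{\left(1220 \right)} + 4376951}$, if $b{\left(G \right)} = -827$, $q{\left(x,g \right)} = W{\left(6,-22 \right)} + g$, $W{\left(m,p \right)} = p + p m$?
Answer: $- \frac{965054}{1094031} \approx -0.88211$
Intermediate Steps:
$W{\left(m,p \right)} = p + m p$
$q{\left(x,g \right)} = -154 + g$ ($q{\left(x,g \right)} = - 22 \left(1 + 6\right) + g = \left(-22\right) 7 + g = -154 + g$)
$\frac{-3859222 + q{\left(1403,-840 \right)}}{b{\left(1220 \right)} + 4376951} = \frac{-3859222 - 994}{-827 + 4376951} = \frac{-3859222 - 994}{4376124} = \left(-3860216\right) \frac{1}{4376124} = - \frac{965054}{1094031}$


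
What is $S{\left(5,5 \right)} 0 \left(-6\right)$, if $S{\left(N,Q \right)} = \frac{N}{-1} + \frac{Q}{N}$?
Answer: $0$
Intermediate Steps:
$S{\left(N,Q \right)} = - N + \frac{Q}{N}$ ($S{\left(N,Q \right)} = N \left(-1\right) + \frac{Q}{N} = - N + \frac{Q}{N}$)
$S{\left(5,5 \right)} 0 \left(-6\right) = \left(\left(-1\right) 5 + \frac{5}{5}\right) 0 \left(-6\right) = \left(-5 + 5 \cdot \frac{1}{5}\right) 0 = \left(-5 + 1\right) 0 = \left(-4\right) 0 = 0$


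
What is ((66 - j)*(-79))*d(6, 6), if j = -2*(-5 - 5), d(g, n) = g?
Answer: -21804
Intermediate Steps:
j = 20 (j = -2*(-10) = 20)
((66 - j)*(-79))*d(6, 6) = ((66 - 1*20)*(-79))*6 = ((66 - 20)*(-79))*6 = (46*(-79))*6 = -3634*6 = -21804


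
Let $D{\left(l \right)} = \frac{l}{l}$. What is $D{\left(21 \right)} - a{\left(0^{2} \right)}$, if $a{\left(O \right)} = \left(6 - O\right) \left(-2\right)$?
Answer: $13$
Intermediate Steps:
$D{\left(l \right)} = 1$
$a{\left(O \right)} = -12 + 2 O$
$D{\left(21 \right)} - a{\left(0^{2} \right)} = 1 - \left(-12 + 2 \cdot 0^{2}\right) = 1 - \left(-12 + 2 \cdot 0\right) = 1 - \left(-12 + 0\right) = 1 - -12 = 1 + 12 = 13$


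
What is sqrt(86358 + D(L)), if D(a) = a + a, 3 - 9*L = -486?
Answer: 10*sqrt(7782)/3 ≈ 294.05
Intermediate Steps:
L = 163/3 (L = 1/3 - 1/9*(-486) = 1/3 + 54 = 163/3 ≈ 54.333)
D(a) = 2*a
sqrt(86358 + D(L)) = sqrt(86358 + 2*(163/3)) = sqrt(86358 + 326/3) = sqrt(259400/3) = 10*sqrt(7782)/3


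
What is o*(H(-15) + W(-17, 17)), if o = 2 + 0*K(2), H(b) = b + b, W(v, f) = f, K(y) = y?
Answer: -26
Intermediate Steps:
H(b) = 2*b
o = 2 (o = 2 + 0*2 = 2 + 0 = 2)
o*(H(-15) + W(-17, 17)) = 2*(2*(-15) + 17) = 2*(-30 + 17) = 2*(-13) = -26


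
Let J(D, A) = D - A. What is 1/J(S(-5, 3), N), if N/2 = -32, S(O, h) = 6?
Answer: 1/70 ≈ 0.014286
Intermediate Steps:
N = -64 (N = 2*(-32) = -64)
1/J(S(-5, 3), N) = 1/(6 - 1*(-64)) = 1/(6 + 64) = 1/70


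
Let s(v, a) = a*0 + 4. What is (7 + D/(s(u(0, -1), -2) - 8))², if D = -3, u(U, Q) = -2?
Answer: 961/16 ≈ 60.063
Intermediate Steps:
s(v, a) = 4 (s(v, a) = 0 + 4 = 4)
(7 + D/(s(u(0, -1), -2) - 8))² = (7 - 3/(4 - 8))² = (7 - 3/(-4))² = (7 - 3*(-¼))² = (7 + ¾)² = (31/4)² = 961/16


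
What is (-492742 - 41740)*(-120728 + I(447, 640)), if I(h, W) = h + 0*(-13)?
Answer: 64288029442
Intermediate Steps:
I(h, W) = h (I(h, W) = h + 0 = h)
(-492742 - 41740)*(-120728 + I(447, 640)) = (-492742 - 41740)*(-120728 + 447) = -534482*(-120281) = 64288029442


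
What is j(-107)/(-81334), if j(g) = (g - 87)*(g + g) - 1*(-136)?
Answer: -20826/40667 ≈ -0.51211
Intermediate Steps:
j(g) = 136 + 2*g*(-87 + g) (j(g) = (-87 + g)*(2*g) + 136 = 2*g*(-87 + g) + 136 = 136 + 2*g*(-87 + g))
j(-107)/(-81334) = (136 - 174*(-107) + 2*(-107)²)/(-81334) = (136 + 18618 + 2*11449)*(-1/81334) = (136 + 18618 + 22898)*(-1/81334) = 41652*(-1/81334) = -20826/40667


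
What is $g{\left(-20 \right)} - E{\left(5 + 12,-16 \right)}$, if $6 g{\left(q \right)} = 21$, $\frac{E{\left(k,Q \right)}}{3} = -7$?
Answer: $\frac{49}{2} \approx 24.5$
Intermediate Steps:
$E{\left(k,Q \right)} = -21$ ($E{\left(k,Q \right)} = 3 \left(-7\right) = -21$)
$g{\left(q \right)} = \frac{7}{2}$ ($g{\left(q \right)} = \frac{1}{6} \cdot 21 = \frac{7}{2}$)
$g{\left(-20 \right)} - E{\left(5 + 12,-16 \right)} = \frac{7}{2} - -21 = \frac{7}{2} + 21 = \frac{49}{2}$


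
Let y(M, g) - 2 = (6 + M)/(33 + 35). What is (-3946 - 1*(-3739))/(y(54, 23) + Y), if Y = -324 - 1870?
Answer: 3519/37249 ≈ 0.094472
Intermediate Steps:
y(M, g) = 71/34 + M/68 (y(M, g) = 2 + (6 + M)/(33 + 35) = 2 + (6 + M)/68 = 2 + (6 + M)*(1/68) = 2 + (3/34 + M/68) = 71/34 + M/68)
Y = -2194
(-3946 - 1*(-3739))/(y(54, 23) + Y) = (-3946 - 1*(-3739))/((71/34 + (1/68)*54) - 2194) = (-3946 + 3739)/((71/34 + 27/34) - 2194) = -207/(49/17 - 2194) = -207/(-37249/17) = -207*(-17/37249) = 3519/37249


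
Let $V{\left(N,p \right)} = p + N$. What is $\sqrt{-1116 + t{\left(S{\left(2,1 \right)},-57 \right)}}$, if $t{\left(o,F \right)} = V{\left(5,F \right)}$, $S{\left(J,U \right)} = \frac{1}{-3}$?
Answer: $4 i \sqrt{73} \approx 34.176 i$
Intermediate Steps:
$V{\left(N,p \right)} = N + p$
$S{\left(J,U \right)} = - \frac{1}{3}$
$t{\left(o,F \right)} = 5 + F$
$\sqrt{-1116 + t{\left(S{\left(2,1 \right)},-57 \right)}} = \sqrt{-1116 + \left(5 - 57\right)} = \sqrt{-1116 - 52} = \sqrt{-1168} = 4 i \sqrt{73}$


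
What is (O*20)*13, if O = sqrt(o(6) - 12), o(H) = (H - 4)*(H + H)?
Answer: 520*sqrt(3) ≈ 900.67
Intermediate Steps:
o(H) = 2*H*(-4 + H) (o(H) = (-4 + H)*(2*H) = 2*H*(-4 + H))
O = 2*sqrt(3) (O = sqrt(2*6*(-4 + 6) - 12) = sqrt(2*6*2 - 12) = sqrt(24 - 12) = sqrt(12) = 2*sqrt(3) ≈ 3.4641)
(O*20)*13 = ((2*sqrt(3))*20)*13 = (40*sqrt(3))*13 = 520*sqrt(3)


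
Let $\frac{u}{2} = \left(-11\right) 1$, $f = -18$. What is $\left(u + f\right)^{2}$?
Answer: $1600$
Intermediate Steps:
$u = -22$ ($u = 2 \left(\left(-11\right) 1\right) = 2 \left(-11\right) = -22$)
$\left(u + f\right)^{2} = \left(-22 - 18\right)^{2} = \left(-40\right)^{2} = 1600$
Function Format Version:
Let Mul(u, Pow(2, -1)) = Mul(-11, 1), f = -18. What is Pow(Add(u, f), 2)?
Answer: 1600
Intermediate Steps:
u = -22 (u = Mul(2, Mul(-11, 1)) = Mul(2, -11) = -22)
Pow(Add(u, f), 2) = Pow(Add(-22, -18), 2) = Pow(-40, 2) = 1600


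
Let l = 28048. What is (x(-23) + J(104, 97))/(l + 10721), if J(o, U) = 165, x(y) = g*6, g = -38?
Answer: -21/12923 ≈ -0.0016250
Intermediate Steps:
x(y) = -228 (x(y) = -38*6 = -228)
(x(-23) + J(104, 97))/(l + 10721) = (-228 + 165)/(28048 + 10721) = -63/38769 = -63*1/38769 = -21/12923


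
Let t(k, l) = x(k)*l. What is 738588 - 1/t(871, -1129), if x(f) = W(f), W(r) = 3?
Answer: 2501597557/3387 ≈ 7.3859e+5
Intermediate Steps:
x(f) = 3
t(k, l) = 3*l
738588 - 1/t(871, -1129) = 738588 - 1/(3*(-1129)) = 738588 - 1/(-3387) = 738588 - 1*(-1/3387) = 738588 + 1/3387 = 2501597557/3387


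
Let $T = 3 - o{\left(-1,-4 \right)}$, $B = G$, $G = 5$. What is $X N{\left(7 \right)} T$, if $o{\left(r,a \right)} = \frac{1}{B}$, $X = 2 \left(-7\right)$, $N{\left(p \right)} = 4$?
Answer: $- \frac{784}{5} \approx -156.8$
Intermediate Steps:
$B = 5$
$X = -14$
$o{\left(r,a \right)} = \frac{1}{5}$
$T = \frac{14}{5}$ ($T = 3 - \frac{1}{5} = \frac{14}{5} \approx 2.8$)
$X N{\left(7 \right)} T = \left(-14\right) 4 \cdot \frac{14}{5} = \left(-56\right) \frac{14}{5} = - \frac{784}{5}$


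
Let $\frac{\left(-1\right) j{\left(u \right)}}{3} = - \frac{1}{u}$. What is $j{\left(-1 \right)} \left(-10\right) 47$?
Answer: $1410$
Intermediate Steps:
$j{\left(u \right)} = \frac{3}{u}$ ($j{\left(u \right)} = - 3 \left(- \frac{1}{u}\right) = \frac{3}{u}$)
$j{\left(-1 \right)} \left(-10\right) 47 = \frac{3}{-1} \left(-10\right) 47 = 3 \left(-1\right) \left(-10\right) 47 = \left(-3\right) \left(-10\right) 47 = 30 \cdot 47 = 1410$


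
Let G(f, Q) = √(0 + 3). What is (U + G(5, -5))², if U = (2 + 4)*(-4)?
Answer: (24 - √3)² ≈ 495.86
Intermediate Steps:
U = -24 (U = 6*(-4) = -24)
G(f, Q) = √3
(U + G(5, -5))² = (-24 + √3)²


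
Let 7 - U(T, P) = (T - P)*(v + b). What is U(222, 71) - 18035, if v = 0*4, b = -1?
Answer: -17877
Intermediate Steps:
v = 0
U(T, P) = 7 + T - P (U(T, P) = 7 - (T - P)*(0 - 1) = 7 - (T - P)*(-1) = 7 - (P - T) = 7 + (T - P) = 7 + T - P)
U(222, 71) - 18035 = (7 + 222 - 1*71) - 18035 = (7 + 222 - 71) - 18035 = 158 - 18035 = -17877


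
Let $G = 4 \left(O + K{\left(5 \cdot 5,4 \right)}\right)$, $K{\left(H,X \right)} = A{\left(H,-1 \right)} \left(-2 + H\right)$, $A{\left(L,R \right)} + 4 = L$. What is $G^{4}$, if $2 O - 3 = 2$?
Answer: $14223186420496$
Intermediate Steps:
$A{\left(L,R \right)} = -4 + L$
$K{\left(H,X \right)} = \left(-4 + H\right) \left(-2 + H\right)$
$O = \frac{5}{2}$ ($O = \frac{3}{2} + \frac{1}{2} \cdot 2 = \frac{3}{2} + 1 = \frac{5}{2} \approx 2.5$)
$G = 1942$ ($G = 4 \left(\frac{5}{2} + \left(-4 + 5 \cdot 5\right) \left(-2 + 5 \cdot 5\right)\right) = 4 \left(\frac{5}{2} + \left(-4 + 25\right) \left(-2 + 25\right)\right) = 4 \left(\frac{5}{2} + 21 \cdot 23\right) = 4 \left(\frac{5}{2} + 483\right) = 4 \cdot \frac{971}{2} = 1942$)
$G^{4} = 1942^{4} = 14223186420496$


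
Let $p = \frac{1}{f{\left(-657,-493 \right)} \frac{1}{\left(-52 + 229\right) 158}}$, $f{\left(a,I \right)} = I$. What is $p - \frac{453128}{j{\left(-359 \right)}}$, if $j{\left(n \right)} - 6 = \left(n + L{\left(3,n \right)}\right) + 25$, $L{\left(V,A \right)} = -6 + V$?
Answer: $\frac{214135358}{163183} \approx 1312.2$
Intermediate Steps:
$j{\left(n \right)} = 28 + n$ ($j{\left(n \right)} = 6 + \left(\left(n + \left(-6 + 3\right)\right) + 25\right) = 6 + \left(\left(n - 3\right) + 25\right) = 6 + \left(\left(-3 + n\right) + 25\right) = 6 + \left(22 + n\right) = 28 + n$)
$p = - \frac{27966}{493}$ ($p = \frac{1}{\left(-493\right) \frac{1}{\left(-52 + 229\right) 158}} = \frac{1}{\left(-493\right) \frac{1}{177 \cdot 158}} = \frac{1}{\left(-493\right) \frac{1}{27966}} = \frac{1}{- \frac{493}{27966}} = - \frac{27966}{493} \approx -56.726$)
$p - \frac{453128}{j{\left(-359 \right)}} = - \frac{27966}{493} - \frac{453128}{28 - 359} = - \frac{27966}{493} - \frac{453128}{-331} = - \frac{27966}{493} - 453128 \left(- \frac{1}{331}\right) = - \frac{27966}{493} - - \frac{453128}{331} = - \frac{27966}{493} + \frac{453128}{331} = \frac{214135358}{163183}$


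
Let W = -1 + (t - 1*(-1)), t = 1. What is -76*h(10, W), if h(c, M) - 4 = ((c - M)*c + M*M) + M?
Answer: -7296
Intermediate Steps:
W = 1 (W = -1 + (1 - 1*(-1)) = -1 + (1 + 1) = -1 + 2 = 1)
h(c, M) = 4 + M + M² + c*(c - M) (h(c, M) = 4 + (((c - M)*c + M*M) + M) = 4 + ((c*(c - M) + M²) + M) = 4 + ((M² + c*(c - M)) + M) = 4 + (M + M² + c*(c - M)) = 4 + M + M² + c*(c - M))
-76*h(10, W) = -76*(4 + 1 + 1² + 10² - 1*1*10) = -76*(4 + 1 + 1 + 100 - 10) = -76*96 = -7296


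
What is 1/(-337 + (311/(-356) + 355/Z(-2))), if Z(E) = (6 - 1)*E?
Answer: -356/132921 ≈ -0.0026783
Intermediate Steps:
Z(E) = 5*E
1/(-337 + (311/(-356) + 355/Z(-2))) = 1/(-337 + (311/(-356) + 355/((5*(-2))))) = 1/(-337 + (311*(-1/356) + 355/(-10))) = 1/(-337 + (-311/356 + 355*(-⅒))) = 1/(-337 + (-311/356 - 71/2)) = 1/(-337 - 12949/356) = 1/(-132921/356) = -356/132921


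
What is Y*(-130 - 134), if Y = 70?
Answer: -18480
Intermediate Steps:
Y*(-130 - 134) = 70*(-130 - 134) = 70*(-264) = -18480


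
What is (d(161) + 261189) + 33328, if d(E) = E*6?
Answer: 295483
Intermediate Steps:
d(E) = 6*E
(d(161) + 261189) + 33328 = (6*161 + 261189) + 33328 = (966 + 261189) + 33328 = 262155 + 33328 = 295483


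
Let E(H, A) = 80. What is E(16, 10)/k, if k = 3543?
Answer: 80/3543 ≈ 0.022580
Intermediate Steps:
E(16, 10)/k = 80/3543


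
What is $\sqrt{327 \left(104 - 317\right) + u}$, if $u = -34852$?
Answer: $i \sqrt{104503} \approx 323.27 i$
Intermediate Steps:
$\sqrt{327 \left(104 - 317\right) + u} = \sqrt{327 \left(104 - 317\right) - 34852} = \sqrt{327 \left(-213\right) - 34852} = \sqrt{-69651 - 34852} = \sqrt{-104503} = i \sqrt{104503}$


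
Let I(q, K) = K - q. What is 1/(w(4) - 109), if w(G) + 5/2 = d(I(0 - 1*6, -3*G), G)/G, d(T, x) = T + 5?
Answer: -4/447 ≈ -0.0089485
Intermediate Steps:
d(T, x) = 5 + T
w(G) = -5/2 + (11 - 3*G)/G (w(G) = -5/2 + (5 + (-3*G - (0 - 1*6)))/G = -5/2 + (5 + (-3*G - (0 - 6)))/G = -5/2 + (5 + (-3*G - 1*(-6)))/G = -5/2 + (5 + (-3*G + 6))/G = -5/2 + (5 + (6 - 3*G))/G = -5/2 + (11 - 3*G)/G)
1/(w(4) - 109) = 1/((-11/2 + 11/4) - 109) = 1/(-11/4 - 109) = 1/(-447/4) = -4/447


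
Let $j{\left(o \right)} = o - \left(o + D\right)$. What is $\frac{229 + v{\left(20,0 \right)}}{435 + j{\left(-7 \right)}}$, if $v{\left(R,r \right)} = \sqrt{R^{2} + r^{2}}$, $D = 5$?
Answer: $\frac{249}{430} \approx 0.57907$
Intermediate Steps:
$j{\left(o \right)} = -5$ ($j{\left(o \right)} = o - \left(o + 5\right) = o - \left(5 + o\right) = -5$)
$\frac{229 + v{\left(20,0 \right)}}{435 + j{\left(-7 \right)}} = \frac{229 + \sqrt{20^{2} + 0^{2}}}{435 - 5} = \frac{229 + \sqrt{400 + 0}}{430} = \left(229 + \sqrt{400}\right) \frac{1}{430} = \left(229 + 20\right) \frac{1}{430} = 249 \cdot \frac{1}{430} = \frac{249}{430}$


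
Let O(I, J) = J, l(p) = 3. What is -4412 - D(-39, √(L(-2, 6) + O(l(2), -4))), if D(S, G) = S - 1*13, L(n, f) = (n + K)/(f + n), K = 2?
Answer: -4360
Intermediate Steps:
L(n, f) = (2 + n)/(f + n) (L(n, f) = (n + 2)/(f + n) = (2 + n)/(f + n))
D(S, G) = -13 + S (D(S, G) = S - 13 = -13 + S)
-4412 - D(-39, √(L(-2, 6) + O(l(2), -4))) = -4412 - (-13 - 39) = -4412 - 1*(-52) = -4412 + 52 = -4360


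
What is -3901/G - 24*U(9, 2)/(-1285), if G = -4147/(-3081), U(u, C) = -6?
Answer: -1188075981/409915 ≈ -2898.3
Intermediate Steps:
G = 319/237 (G = -4147*(-1/3081) = 319/237 ≈ 1.3460)
-3901/G - 24*U(9, 2)/(-1285) = -3901/319/237 - 24*(-6)/(-1285) = -3901*237/319 + 144*(-1/1285) = -924537/319 - 144/1285 = -1188075981/409915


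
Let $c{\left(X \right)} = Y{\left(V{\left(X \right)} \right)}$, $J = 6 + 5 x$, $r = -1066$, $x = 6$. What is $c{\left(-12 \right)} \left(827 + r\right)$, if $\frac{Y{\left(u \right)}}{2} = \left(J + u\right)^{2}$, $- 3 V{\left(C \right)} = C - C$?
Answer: $-619488$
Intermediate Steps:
$J = 36$ ($J = 6 + 5 \cdot 6 = 6 + 30 = 36$)
$V{\left(C \right)} = 0$ ($V{\left(C \right)} = - \frac{C - C}{3} = \left(- \frac{1}{3}\right) 0 = 0$)
$Y{\left(u \right)} = 2 \left(36 + u\right)^{2}$
$c{\left(X \right)} = 2592$ ($c{\left(X \right)} = 2 \left(36 + 0\right)^{2} = 2 \cdot 36^{2} = 2 \cdot 1296 = 2592$)
$c{\left(-12 \right)} \left(827 + r\right) = 2592 \left(827 - 1066\right) = 2592 \left(-239\right) = -619488$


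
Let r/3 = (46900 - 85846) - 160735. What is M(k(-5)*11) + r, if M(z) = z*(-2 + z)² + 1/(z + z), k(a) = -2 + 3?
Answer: -13159343/22 ≈ -5.9815e+5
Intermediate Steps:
r = -599043 (r = 3*((46900 - 85846) - 160735) = 3*(-38946 - 160735) = 3*(-199681) = -599043)
k(a) = 1
M(z) = 1/(2*z) + z*(-2 + z)² (M(z) = z*(-2 + z)² + 1/(2*z) = 1/(2*z) + z*(-2 + z)²)
M(k(-5)*11) + r = (1/(2*((1*11))) + (1*11)*(-2 + 1*11)²) - 599043 = ((½)/11 + 11*(-2 + 11)²) - 599043 = ((½)*(1/11) + 11*9²) - 599043 = (1/22 + 11*81) - 599043 = (1/22 + 891) - 599043 = 19603/22 - 599043 = -13159343/22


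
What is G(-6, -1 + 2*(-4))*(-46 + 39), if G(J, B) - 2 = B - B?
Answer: -14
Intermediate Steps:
G(J, B) = 2 (G(J, B) = 2 + (B - B) = 2 + 0 = 2)
G(-6, -1 + 2*(-4))*(-46 + 39) = 2*(-46 + 39) = 2*(-7) = -14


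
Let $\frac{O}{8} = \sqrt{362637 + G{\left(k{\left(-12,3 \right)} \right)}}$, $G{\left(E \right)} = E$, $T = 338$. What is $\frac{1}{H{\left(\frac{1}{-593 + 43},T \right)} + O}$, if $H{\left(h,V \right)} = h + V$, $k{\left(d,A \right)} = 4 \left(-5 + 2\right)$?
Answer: $- \frac{102244450}{6985861561799} + \frac{12100000 \sqrt{14505}}{6985861561799} \approx 0.00019397$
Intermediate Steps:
$k{\left(d,A \right)} = -12$ ($k{\left(d,A \right)} = 4 \left(-3\right) = -12$)
$H{\left(h,V \right)} = V + h$
$O = 40 \sqrt{14505}$ ($O = 8 \sqrt{362637 - 12} = 8 \sqrt{362625} = 8 \cdot 5 \sqrt{14505} = 40 \sqrt{14505} \approx 4817.5$)
$\frac{1}{H{\left(\frac{1}{-593 + 43},T \right)} + O} = \frac{1}{\left(338 + \frac{1}{-593 + 43}\right) + 40 \sqrt{14505}} = \frac{1}{\left(338 + \frac{1}{-550}\right) + 40 \sqrt{14505}} = \frac{1}{\left(338 - \frac{1}{550}\right) + 40 \sqrt{14505}} = \frac{1}{\frac{185899}{550} + 40 \sqrt{14505}}$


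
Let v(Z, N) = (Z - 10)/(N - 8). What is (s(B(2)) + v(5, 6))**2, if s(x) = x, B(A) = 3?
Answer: 121/4 ≈ 30.250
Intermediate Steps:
v(Z, N) = (-10 + Z)/(-8 + N)
(s(B(2)) + v(5, 6))**2 = (3 + (-10 + 5)/(-8 + 6))**2 = (3 - 5/(-2))**2 = (3 - 1/2*(-5))**2 = (3 + 5/2)**2 = (11/2)**2 = 121/4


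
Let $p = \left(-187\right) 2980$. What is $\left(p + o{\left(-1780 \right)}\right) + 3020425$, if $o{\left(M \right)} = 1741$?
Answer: $2464906$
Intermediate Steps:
$p = -557260$
$\left(p + o{\left(-1780 \right)}\right) + 3020425 = \left(-557260 + 1741\right) + 3020425 = -555519 + 3020425 = 2464906$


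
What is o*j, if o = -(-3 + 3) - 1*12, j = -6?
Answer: 72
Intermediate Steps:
o = -12 (o = -1*0 - 12 = 0 - 12 = -12)
o*j = -12*(-6) = 72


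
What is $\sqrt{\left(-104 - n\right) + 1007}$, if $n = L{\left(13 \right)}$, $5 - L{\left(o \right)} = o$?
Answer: $\sqrt{911} \approx 30.183$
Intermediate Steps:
$L{\left(o \right)} = 5 - o$
$n = -8$ ($n = 5 - 13 = -8$)
$\sqrt{\left(-104 - n\right) + 1007} = \sqrt{\left(-104 - -8\right) + 1007} = \sqrt{\left(-104 + 8\right) + 1007} = \sqrt{-96 + 1007} = \sqrt{911}$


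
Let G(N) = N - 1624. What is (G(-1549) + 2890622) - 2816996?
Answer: 70453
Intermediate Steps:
G(N) = -1624 + N
(G(-1549) + 2890622) - 2816996 = ((-1624 - 1549) + 2890622) - 2816996 = (-3173 + 2890622) - 2816996 = 2887449 - 2816996 = 70453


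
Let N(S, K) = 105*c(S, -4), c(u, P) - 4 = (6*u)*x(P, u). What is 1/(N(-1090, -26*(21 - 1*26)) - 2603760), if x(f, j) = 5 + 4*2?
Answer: -1/11530440 ≈ -8.6727e-8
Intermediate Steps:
x(f, j) = 13 (x(f, j) = 5 + 8 = 13)
c(u, P) = 4 + 78*u (c(u, P) = 4 + (6*u)*13 = 4 + 78*u)
N(S, K) = 420 + 8190*S (N(S, K) = 105*(4 + 78*S) = 420 + 8190*S)
1/(N(-1090, -26*(21 - 1*26)) - 2603760) = 1/((420 + 8190*(-1090)) - 2603760) = 1/((420 - 8927100) - 2603760) = 1/(-8926680 - 2603760) = 1/(-11530440) = -1/11530440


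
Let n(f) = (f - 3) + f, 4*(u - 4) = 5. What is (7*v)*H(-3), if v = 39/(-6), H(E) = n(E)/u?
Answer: 78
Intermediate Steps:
u = 21/4 (u = 4 + (1/4)*5 = 4 + 5/4 = 21/4 ≈ 5.2500)
n(f) = -3 + 2*f (n(f) = (-3 + f) + f = -3 + 2*f)
H(E) = -4/7 + 8*E/21 (H(E) = (-3 + 2*E)/(21/4) = (-3 + 2*E)*(4/21) = -4/7 + 8*E/21)
v = -13/2 (v = 39*(-1/6) = -13/2 ≈ -6.5000)
(7*v)*H(-3) = (7*(-13/2))*(-4/7 + (8/21)*(-3)) = -91*(-4/7 - 8/7)/2 = -91/2*(-12/7) = 78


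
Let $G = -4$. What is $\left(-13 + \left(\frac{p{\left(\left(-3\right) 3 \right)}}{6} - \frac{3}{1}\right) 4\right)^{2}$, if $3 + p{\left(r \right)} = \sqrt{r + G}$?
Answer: $\frac{6509}{9} - 36 i \sqrt{13} \approx 723.22 - 129.8 i$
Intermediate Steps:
$p{\left(r \right)} = -3 + \sqrt{-4 + r}$ ($p{\left(r \right)} = -3 + \sqrt{r - 4} = -3 + \sqrt{-4 + r}$)
$\left(-13 + \left(\frac{p{\left(\left(-3\right) 3 \right)}}{6} - \frac{3}{1}\right) 4\right)^{2} = \left(-13 + \left(\frac{-3 + \sqrt{-4 - 9}}{6} - \frac{3}{1}\right) 4\right)^{2} = \left(-13 + \left(\left(-3 + \sqrt{-4 - 9}\right) \frac{1}{6} - 3\right) 4\right)^{2} = \left(-13 + \left(\left(-3 + \sqrt{-13}\right) \frac{1}{6} - 3\right) 4\right)^{2} = \left(-13 + \left(\left(-3 + i \sqrt{13}\right) \frac{1}{6} - 3\right) 4\right)^{2} = \left(-13 + \left(\left(- \frac{1}{2} + \frac{i \sqrt{13}}{6}\right) - 3\right) 4\right)^{2} = \left(-13 + \left(- \frac{7}{2} + \frac{i \sqrt{13}}{6}\right) 4\right)^{2} = \left(-13 - \left(14 - \frac{2 i \sqrt{13}}{3}\right)\right)^{2} = \left(-27 + \frac{2 i \sqrt{13}}{3}\right)^{2}$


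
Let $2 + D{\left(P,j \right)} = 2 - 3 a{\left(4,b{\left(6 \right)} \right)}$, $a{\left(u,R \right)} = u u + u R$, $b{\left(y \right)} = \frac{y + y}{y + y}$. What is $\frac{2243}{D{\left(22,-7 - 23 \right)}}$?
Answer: $- \frac{2243}{60} \approx -37.383$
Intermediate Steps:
$b{\left(y \right)} = 1$ ($b{\left(y \right)} = \frac{2 y}{2 y} = 2 y \frac{1}{2 y} = 1$)
$a{\left(u,R \right)} = u^{2} + R u$
$D{\left(P,j \right)} = -60$ ($D{\left(P,j \right)} = -2 + \left(2 - 3 \cdot 4 \left(1 + 4\right)\right) = -2 + \left(2 - 3 \cdot 4 \cdot 5\right) = -2 + \left(2 - 60\right) = -2 - 58 = -60$)
$\frac{2243}{D{\left(22,-7 - 23 \right)}} = \frac{2243}{-60} = 2243 \left(- \frac{1}{60}\right) = - \frac{2243}{60}$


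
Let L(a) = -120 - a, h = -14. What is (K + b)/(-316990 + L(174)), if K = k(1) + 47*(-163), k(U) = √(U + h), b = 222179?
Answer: -107259/158642 - I*√13/317284 ≈ -0.67611 - 1.1364e-5*I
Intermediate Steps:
k(U) = √(-14 + U) (k(U) = √(U - 14) = √(-14 + U))
K = -7661 + I*√13 (K = √(-14 + 1) + 47*(-163) = √(-13) - 7661 = I*√13 - 7661 = -7661 + I*√13 ≈ -7661.0 + 3.6056*I)
(K + b)/(-316990 + L(174)) = ((-7661 + I*√13) + 222179)/(-316990 + (-120 - 1*174)) = (214518 + I*√13)/(-316990 + (-120 - 174)) = (214518 + I*√13)/(-316990 - 294) = (214518 + I*√13)/(-317284) = (214518 + I*√13)*(-1/317284) = -107259/158642 - I*√13/317284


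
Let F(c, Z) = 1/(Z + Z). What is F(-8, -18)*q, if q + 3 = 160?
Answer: -157/36 ≈ -4.3611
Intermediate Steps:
q = 157 (q = -3 + 160 = 157)
F(c, Z) = 1/(2*Z)
F(-8, -18)*q = ((½)/(-18))*157 = ((½)*(-1/18))*157 = -1/36*157 = -157/36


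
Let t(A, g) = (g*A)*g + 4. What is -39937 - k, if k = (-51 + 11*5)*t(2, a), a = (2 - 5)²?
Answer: -40601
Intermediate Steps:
a = 9 (a = (-3)² = 9)
t(A, g) = 4 + A*g² (t(A, g) = (A*g)*g + 4 = A*g² + 4 = 4 + A*g²)
k = 664 (k = (-51 + 11*5)*(4 + 2*9²) = (-51 + 55)*(4 + 2*81) = 4*(4 + 162) = 4*166 = 664)
-39937 - k = -39937 - 1*664 = -39937 - 664 = -40601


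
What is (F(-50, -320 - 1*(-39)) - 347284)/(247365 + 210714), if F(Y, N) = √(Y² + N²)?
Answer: -347284/458079 + √29/8643 ≈ -0.75751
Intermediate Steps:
F(Y, N) = √(N² + Y²)
(F(-50, -320 - 1*(-39)) - 347284)/(247365 + 210714) = (√((-320 - 1*(-39))² + (-50)²) - 347284)/(247365 + 210714) = (√((-320 + 39)² + 2500) - 347284)/458079 = (√((-281)² + 2500) - 347284)*(1/458079) = (√(78961 + 2500) - 347284)*(1/458079) = (√81461 - 347284)*(1/458079) = (53*√29 - 347284)*(1/458079) = (-347284 + 53*√29)*(1/458079) = -347284/458079 + √29/8643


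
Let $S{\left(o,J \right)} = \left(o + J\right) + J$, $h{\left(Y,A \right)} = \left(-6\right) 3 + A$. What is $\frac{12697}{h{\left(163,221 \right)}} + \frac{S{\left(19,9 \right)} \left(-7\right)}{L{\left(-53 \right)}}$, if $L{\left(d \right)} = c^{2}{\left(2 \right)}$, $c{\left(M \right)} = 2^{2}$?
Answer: $\frac{150575}{3248} \approx 46.359$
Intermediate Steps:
$c{\left(M \right)} = 4$
$h{\left(Y,A \right)} = -18 + A$
$L{\left(d \right)} = 16$ ($L{\left(d \right)} = 4^{2} = 16$)
$S{\left(o,J \right)} = o + 2 J$ ($S{\left(o,J \right)} = \left(J + o\right) + J = o + 2 J$)
$\frac{12697}{h{\left(163,221 \right)}} + \frac{S{\left(19,9 \right)} \left(-7\right)}{L{\left(-53 \right)}} = \frac{12697}{-18 + 221} + \frac{\left(19 + 2 \cdot 9\right) \left(-7\right)}{16} = \frac{12697}{203} + \left(19 + 18\right) \left(-7\right) \frac{1}{16} = 12697 \cdot \frac{1}{203} + 37 \left(-7\right) \frac{1}{16} = \frac{12697}{203} - \frac{259}{16} = \frac{150575}{3248}$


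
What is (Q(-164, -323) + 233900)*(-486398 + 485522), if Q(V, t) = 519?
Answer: -205351044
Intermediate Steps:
(Q(-164, -323) + 233900)*(-486398 + 485522) = (519 + 233900)*(-486398 + 485522) = 234419*(-876) = -205351044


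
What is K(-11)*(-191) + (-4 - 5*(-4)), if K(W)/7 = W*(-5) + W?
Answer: -58812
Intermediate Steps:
K(W) = -28*W (K(W) = 7*(W*(-5) + W) = 7*(-5*W + W) = 7*(-4*W) = -28*W)
K(-11)*(-191) + (-4 - 5*(-4)) = -28*(-11)*(-191) + (-4 - 5*(-4)) = 308*(-191) + (-4 + 20) = -58828 + 16 = -58812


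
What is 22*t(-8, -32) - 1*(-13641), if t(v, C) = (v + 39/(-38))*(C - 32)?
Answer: 500651/19 ≈ 26350.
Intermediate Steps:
t(v, C) = (-32 + C)*(-39/38 + v) (t(v, C) = (v + 39*(-1/38))*(-32 + C) = (v - 39/38)*(-32 + C) = (-39/38 + v)*(-32 + C) = (-32 + C)*(-39/38 + v))
22*t(-8, -32) - 1*(-13641) = 22*(624/19 - 32*(-8) - 39/38*(-32) - 32*(-8)) - 1*(-13641) = 22*(624/19 + 256 + 624/19 + 256) + 13641 = 22*(10976/19) + 13641 = 241472/19 + 13641 = 500651/19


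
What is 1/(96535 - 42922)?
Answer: 1/53613 ≈ 1.8652e-5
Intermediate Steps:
1/(96535 - 42922) = 1/53613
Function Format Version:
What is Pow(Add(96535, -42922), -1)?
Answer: Rational(1, 53613) ≈ 1.8652e-5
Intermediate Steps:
Pow(Add(96535, -42922), -1) = Pow(53613, -1) = Rational(1, 53613)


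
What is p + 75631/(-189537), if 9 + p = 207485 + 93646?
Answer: 57073684883/189537 ≈ 3.0112e+5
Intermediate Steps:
p = 301122 (p = -9 + (207485 + 93646) = -9 + 301131 = 301122)
p + 75631/(-189537) = 301122 + 75631/(-189537) = 301122 + 75631*(-1/189537) = 301122 - 75631/189537 = 57073684883/189537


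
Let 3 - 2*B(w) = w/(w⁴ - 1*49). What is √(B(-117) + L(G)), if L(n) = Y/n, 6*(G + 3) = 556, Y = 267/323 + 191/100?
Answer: 3*√17609737832244579389710558/10176024715040 ≈ 1.2371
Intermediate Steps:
Y = 88393/32300 (Y = 267*(1/323) + 191*(1/100) = 267/323 + 191/100 = 88393/32300 ≈ 2.7366)
G = 269/3 (G = -3 + (⅙)*556 = -3 + 278/3 = 269/3 ≈ 89.667)
L(n) = 88393/(32300*n)
B(w) = 3/2 - w/(2*(-49 + w⁴)) (B(w) = 3/2 - w/(2*(w⁴ - 1*49)) = 3/2 - w/(2*(w⁴ - 49)) = 3/2 - w/(2*(-49 + w⁴)))
√(B(-117) + L(G)) = √((-147 - 1*(-117) + 3*(-117)⁴)/(2*(-49 + (-117)⁴)) + 88393/(32300*(269/3))) = √((-147 + 117 + 3*187388721)/(2*(-49 + 187388721)) + (88393/32300)*(3/269)) = √((½)*(-147 + 117 + 562166163)/187388672 + 265179/8688700) = √((½)*(1/187388672)*562166133 + 265179/8688700) = √(562166133/374777344 + 265179/8688700) = √(1245968990275419/814081977203200) = 3*√17609737832244579389710558/10176024715040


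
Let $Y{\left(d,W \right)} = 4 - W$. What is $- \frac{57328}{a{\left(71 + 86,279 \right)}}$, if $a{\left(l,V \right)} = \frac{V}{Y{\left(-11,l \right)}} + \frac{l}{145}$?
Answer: $\frac{70656760}{913} \approx 77390.0$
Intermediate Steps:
$a{\left(l,V \right)} = \frac{l}{145} + \frac{V}{4 - l}$ ($a{\left(l,V \right)} = \frac{V}{4 - l} + \frac{l}{145} = \frac{l}{145} + \frac{V}{4 - l}$)
$- \frac{57328}{a{\left(71 + 86,279 \right)}} = - \frac{57328}{\frac{1}{-4 + \left(71 + 86\right)} \left(\left(-1\right) 279 + \frac{\left(71 + 86\right) \left(-4 + \left(71 + 86\right)\right)}{145}\right)} = - \frac{57328}{\frac{1}{-4 + 157} \left(-279 + \frac{1}{145} \cdot 157 \left(-4 + 157\right)\right)} = - \frac{57328}{\frac{1}{153} \left(-279 + \frac{1}{145} \cdot 157 \cdot 153\right)} = - \frac{57328}{\frac{1}{153} \left(-279 + \frac{24021}{145}\right)} = - \frac{57328}{\frac{1}{153} \left(- \frac{16434}{145}\right)} = - \frac{57328}{- \frac{1826}{2465}} = \left(-57328\right) \left(- \frac{2465}{1826}\right) = \frac{70656760}{913}$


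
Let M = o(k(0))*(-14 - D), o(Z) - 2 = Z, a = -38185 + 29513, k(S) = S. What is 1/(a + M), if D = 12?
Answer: -1/8724 ≈ -0.00011463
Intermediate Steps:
a = -8672
o(Z) = 2 + Z
M = -52 (M = (2 + 0)*(-14 - 1*12) = 2*(-14 - 12) = 2*(-26) = -52)
1/(a + M) = 1/(-8672 - 52) = 1/(-8724) = -1/8724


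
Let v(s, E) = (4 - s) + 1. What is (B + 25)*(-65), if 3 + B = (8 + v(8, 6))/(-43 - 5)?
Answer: -68315/48 ≈ -1423.2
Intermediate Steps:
v(s, E) = 5 - s
B = -149/48 (B = -3 + (8 + (5 - 1*8))/(-43 - 5) = -3 + (8 + (5 - 8))/(-48) = -3 + (8 - 3)*(-1/48) = -3 + 5*(-1/48) = -3 - 5/48 = -149/48 ≈ -3.1042)
(B + 25)*(-65) = (-149/48 + 25)*(-65) = (1051/48)*(-65) = -68315/48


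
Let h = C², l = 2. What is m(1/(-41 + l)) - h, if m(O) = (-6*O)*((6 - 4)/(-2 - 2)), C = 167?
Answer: -362558/13 ≈ -27889.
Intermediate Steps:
h = 27889 (h = 167² = 27889)
m(O) = 3*O (m(O) = (-6*O)*(2/(-4)) = (-6*O)*(2*(-¼)) = -6*O*(-½) = 3*O)
m(1/(-41 + l)) - h = 3/(-41 + 2) - 1*27889 = 3/(-39) - 27889 = 3*(-1/39) - 27889 = -1/13 - 27889 = -362558/13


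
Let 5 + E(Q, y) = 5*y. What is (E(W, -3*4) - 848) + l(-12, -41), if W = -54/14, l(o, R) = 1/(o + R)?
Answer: -48390/53 ≈ -913.02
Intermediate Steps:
l(o, R) = 1/(R + o)
W = -27/7 (W = -54*1/14 = -27/7 ≈ -3.8571)
E(Q, y) = -5 + 5*y
(E(W, -3*4) - 848) + l(-12, -41) = ((-5 + 5*(-3*4)) - 848) + 1/(-41 - 12) = ((-5 + 5*(-12)) - 848) + 1/(-53) = ((-5 - 60) - 848) - 1/53 = (-65 - 848) - 1/53 = -913 - 1/53 = -48390/53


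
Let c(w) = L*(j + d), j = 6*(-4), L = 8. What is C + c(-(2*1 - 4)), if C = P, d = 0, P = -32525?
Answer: -32717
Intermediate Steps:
j = -24
C = -32525
c(w) = -192 (c(w) = 8*(-24 + 0) = 8*(-24) = -192)
C + c(-(2*1 - 4)) = -32525 - 192 = -32717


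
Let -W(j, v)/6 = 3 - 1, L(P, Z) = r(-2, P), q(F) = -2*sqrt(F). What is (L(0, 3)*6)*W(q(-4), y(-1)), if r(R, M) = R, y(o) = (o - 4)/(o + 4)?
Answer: 144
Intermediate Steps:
y(o) = (-4 + o)/(4 + o)
L(P, Z) = -2
W(j, v) = -12 (W(j, v) = -6*(3 - 1) = -6*2 = -12)
(L(0, 3)*6)*W(q(-4), y(-1)) = -2*6*(-12) = -12*(-12) = 144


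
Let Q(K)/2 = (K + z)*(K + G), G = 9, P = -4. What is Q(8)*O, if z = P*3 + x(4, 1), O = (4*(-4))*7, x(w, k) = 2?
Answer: 7616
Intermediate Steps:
O = -112 (O = -16*7 = -112)
z = -10 (z = -4*3 + 2 = -12 + 2 = -10)
Q(K) = 2*(-10 + K)*(9 + K) (Q(K) = 2*((K - 10)*(K + 9)) = 2*((-10 + K)*(9 + K)) = 2*(-10 + K)*(9 + K))
Q(8)*O = (-180 - 2*8 + 2*8²)*(-112) = (-180 - 16 + 2*64)*(-112) = (-180 - 16 + 128)*(-112) = -68*(-112) = 7616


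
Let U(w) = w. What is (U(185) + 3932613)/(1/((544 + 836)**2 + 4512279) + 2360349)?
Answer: 12617751168921/7572800930486 ≈ 1.6662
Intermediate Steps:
(U(185) + 3932613)/(1/((544 + 836)**2 + 4512279) + 2360349) = (185 + 3932613)/(1/((544 + 836)**2 + 4512279) + 2360349) = 3932798/(1/(1380**2 + 4512279) + 2360349) = 3932798/(1/(1904400 + 4512279) + 2360349) = 3932798/(1/6416679 + 2360349) = 3932798/(15145601860972/6416679) = 3932798*(6416679/15145601860972) = 12617751168921/7572800930486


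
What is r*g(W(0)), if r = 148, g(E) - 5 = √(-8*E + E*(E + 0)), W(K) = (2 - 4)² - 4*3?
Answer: 740 + 1184*√2 ≈ 2414.4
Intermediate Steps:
W(K) = -8 (W(K) = (-2)² - 12 = 4 - 12 = -8)
g(E) = 5 + √(E² - 8*E) (g(E) = 5 + √(-8*E + E*(E + 0)) = 5 + √(-8*E + E*E) = 5 + √(-8*E + E²) = 5 + √(E² - 8*E))
r*g(W(0)) = 148*(5 + √(-8*(-8 - 8))) = 148*(5 + √(-8*(-16))) = 148*(5 + √128) = 148*(5 + 8*√2) = 740 + 1184*√2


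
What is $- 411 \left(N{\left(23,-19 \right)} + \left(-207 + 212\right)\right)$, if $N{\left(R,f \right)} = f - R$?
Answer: $15207$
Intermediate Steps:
$- 411 \left(N{\left(23,-19 \right)} + \left(-207 + 212\right)\right) = - 411 \left(\left(-19 - 23\right) + \left(-207 + 212\right)\right) = - 411 \left(\left(-19 - 23\right) + 5\right) = - 411 \left(-42 + 5\right) = \left(-411\right) \left(-37\right) = 15207$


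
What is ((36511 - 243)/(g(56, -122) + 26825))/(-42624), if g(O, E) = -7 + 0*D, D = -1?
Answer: -9067/285772608 ≈ -3.1728e-5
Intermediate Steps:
g(O, E) = -7 (g(O, E) = -7 + 0*(-1) = -7 + 0 = -7)
((36511 - 243)/(g(56, -122) + 26825))/(-42624) = ((36511 - 243)/(-7 + 26825))/(-42624) = (36268/26818)*(-1/42624) = (36268*(1/26818))*(-1/42624) = (18134/13409)*(-1/42624) = -9067/285772608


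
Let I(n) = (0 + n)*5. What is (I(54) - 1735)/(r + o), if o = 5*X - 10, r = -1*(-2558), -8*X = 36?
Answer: -2930/5051 ≈ -0.58008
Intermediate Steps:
I(n) = 5*n (I(n) = n*5 = 5*n)
X = -9/2 (X = -⅛*36 = -9/2 ≈ -4.5000)
r = 2558
o = -65/2 (o = 5*(-9/2) - 10 = -45/2 - 10 = -65/2 ≈ -32.500)
(I(54) - 1735)/(r + o) = (5*54 - 1735)/(2558 - 65/2) = (270 - 1735)/(5051/2) = -1465*2/5051 = -2930/5051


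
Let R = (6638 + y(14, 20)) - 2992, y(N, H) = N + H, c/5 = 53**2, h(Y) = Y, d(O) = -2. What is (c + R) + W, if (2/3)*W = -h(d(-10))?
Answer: 17728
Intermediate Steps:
c = 14045 (c = 5*53**2 = 5*2809 = 14045)
W = 3 (W = 3*(-1*(-2))/2 = (3/2)*2 = 3)
y(N, H) = H + N
R = 3680 (R = (6638 + (20 + 14)) - 2992 = (6638 + 34) - 2992 = 6672 - 2992 = 3680)
(c + R) + W = (14045 + 3680) + 3 = 17725 + 3 = 17728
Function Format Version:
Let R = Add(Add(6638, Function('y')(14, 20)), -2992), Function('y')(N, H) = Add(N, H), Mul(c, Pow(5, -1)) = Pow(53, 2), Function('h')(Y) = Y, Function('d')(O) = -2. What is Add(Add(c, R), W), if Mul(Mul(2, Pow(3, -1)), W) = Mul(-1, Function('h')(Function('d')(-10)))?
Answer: 17728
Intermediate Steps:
c = 14045 (c = Mul(5, Pow(53, 2)) = Mul(5, 2809) = 14045)
W = 3 (W = Mul(Rational(3, 2), Mul(-1, -2)) = Mul(Rational(3, 2), 2) = 3)
Function('y')(N, H) = Add(H, N)
R = 3680 (R = Add(Add(6638, Add(20, 14)), -2992) = Add(Add(6638, 34), -2992) = Add(6672, -2992) = 3680)
Add(Add(c, R), W) = Add(Add(14045, 3680), 3) = Add(17725, 3) = 17728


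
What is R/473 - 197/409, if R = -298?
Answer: -215063/193457 ≈ -1.1117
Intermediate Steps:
R/473 - 197/409 = -298/473 - 197/409 = -215063/193457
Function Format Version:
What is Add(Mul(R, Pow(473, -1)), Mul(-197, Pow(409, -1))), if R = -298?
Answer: Rational(-215063, 193457) ≈ -1.1117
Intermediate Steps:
Add(Mul(R, Pow(473, -1)), Mul(-197, Pow(409, -1))) = Add(Mul(-298, Pow(473, -1)), Mul(-197, Pow(409, -1))) = Add(Mul(-298, Rational(1, 473)), Mul(-197, Rational(1, 409))) = Add(Rational(-298, 473), Rational(-197, 409)) = Rational(-215063, 193457)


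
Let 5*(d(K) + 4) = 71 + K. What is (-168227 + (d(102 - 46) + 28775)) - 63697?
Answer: -1015638/5 ≈ -2.0313e+5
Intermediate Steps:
d(K) = 51/5 + K/5 (d(K) = -4 + (71 + K)/5 = -4 + (71/5 + K/5) = 51/5 + K/5)
(-168227 + (d(102 - 46) + 28775)) - 63697 = (-168227 + ((51/5 + (102 - 46)/5) + 28775)) - 63697 = (-168227 + ((51/5 + (⅕)*56) + 28775)) - 63697 = (-168227 + ((51/5 + 56/5) + 28775)) - 63697 = (-168227 + (107/5 + 28775)) - 63697 = (-168227 + 143982/5) - 63697 = -697153/5 - 63697 = -1015638/5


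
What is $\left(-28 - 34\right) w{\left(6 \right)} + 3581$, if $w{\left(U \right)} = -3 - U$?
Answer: $4139$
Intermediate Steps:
$\left(-28 - 34\right) w{\left(6 \right)} + 3581 = \left(-28 - 34\right) \left(-3 - 6\right) + 3581 = - 62 \left(-3 - 6\right) + 3581 = \left(-62\right) \left(-9\right) + 3581 = 558 + 3581 = 4139$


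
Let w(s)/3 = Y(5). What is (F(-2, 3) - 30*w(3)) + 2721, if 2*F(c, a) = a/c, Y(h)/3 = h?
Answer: 5481/4 ≈ 1370.3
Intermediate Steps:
Y(h) = 3*h
F(c, a) = a/(2*c) (F(c, a) = (a/c)/2 = a/(2*c))
w(s) = 45 (w(s) = 3*(3*5) = 3*15 = 45)
(F(-2, 3) - 30*w(3)) + 2721 = ((1/2)*3/(-2) - 30*45) + 2721 = ((1/2)*3*(-1/2) - 1350) + 2721 = (-3/4 - 1350) + 2721 = -5403/4 + 2721 = 5481/4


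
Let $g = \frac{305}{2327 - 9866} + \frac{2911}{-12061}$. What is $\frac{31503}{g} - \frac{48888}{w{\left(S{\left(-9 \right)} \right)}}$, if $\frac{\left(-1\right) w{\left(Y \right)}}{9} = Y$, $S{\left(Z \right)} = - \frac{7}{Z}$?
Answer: $- \frac{383648361183}{3660662} \approx -1.048 \cdot 10^{5}$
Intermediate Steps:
$w{\left(Y \right)} = - 9 Y$
$g = - \frac{3660662}{12989697}$ ($g = \frac{305}{2327 - 9866} + 2911 \left(- \frac{1}{12061}\right) = \frac{305}{-7539} - \frac{2911}{12061} = 305 \left(- \frac{1}{7539}\right) - \frac{2911}{12061} = - \frac{305}{7539} - \frac{2911}{12061} = - \frac{3660662}{12989697} \approx -0.28181$)
$\frac{31503}{g} - \frac{48888}{w{\left(S{\left(-9 \right)} \right)}} = \frac{31503}{- \frac{3660662}{12989697}} - \frac{48888}{\left(-9\right) \left(- \frac{7}{-9}\right)} = 31503 \left(- \frac{12989697}{3660662}\right) - \frac{48888}{\left(-9\right) \left(\left(-7\right) \left(- \frac{1}{9}\right)\right)} = - \frac{409214424591}{3660662} - \frac{48888}{\left(-9\right) \frac{7}{9}} = - \frac{409214424591}{3660662} - \frac{48888}{-7} = - \frac{409214424591}{3660662} - -6984 = - \frac{409214424591}{3660662} + 6984 = - \frac{383648361183}{3660662}$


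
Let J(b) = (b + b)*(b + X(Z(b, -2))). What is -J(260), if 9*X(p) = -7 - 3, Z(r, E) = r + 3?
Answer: -1211600/9 ≈ -1.3462e+5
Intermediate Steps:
Z(r, E) = 3 + r
X(p) = -10/9 (X(p) = (-7 - 3)/9 = (1/9)*(-10) = -10/9)
J(b) = 2*b*(-10/9 + b) (J(b) = (b + b)*(b - 10/9) = (2*b)*(-10/9 + b) = 2*b*(-10/9 + b))
-J(260) = -2*260*(-10 + 9*260)/9 = -2*260*(-10 + 2340)/9 = -2*260*2330/9 = -1*1211600/9 = -1211600/9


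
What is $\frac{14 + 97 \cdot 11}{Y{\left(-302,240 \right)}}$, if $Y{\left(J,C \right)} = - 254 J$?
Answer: $\frac{1081}{76708} \approx 0.014092$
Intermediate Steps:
$\frac{14 + 97 \cdot 11}{Y{\left(-302,240 \right)}} = \frac{14 + 97 \cdot 11}{\left(-254\right) \left(-302\right)} = \frac{14 + 1067}{76708} = 1081 \cdot \frac{1}{76708} = \frac{1081}{76708}$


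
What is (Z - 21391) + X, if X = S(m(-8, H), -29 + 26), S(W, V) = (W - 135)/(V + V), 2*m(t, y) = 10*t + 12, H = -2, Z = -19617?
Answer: -245879/6 ≈ -40980.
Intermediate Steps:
m(t, y) = 6 + 5*t (m(t, y) = (10*t + 12)/2 = (12 + 10*t)/2 = 6 + 5*t)
S(W, V) = (-135 + W)/(2*V) (S(W, V) = (-135 + W)/((2*V)) = (-135 + W)*(1/(2*V)) = (-135 + W)/(2*V))
X = 169/6 (X = (-135 + (6 + 5*(-8)))/(2*(-29 + 26)) = (½)*(-135 + (6 - 40))/(-3) = (½)*(-⅓)*(-135 - 34) = (½)*(-⅓)*(-169) = 169/6 ≈ 28.167)
(Z - 21391) + X = (-19617 - 21391) + 169/6 = -41008 + 169/6 = -245879/6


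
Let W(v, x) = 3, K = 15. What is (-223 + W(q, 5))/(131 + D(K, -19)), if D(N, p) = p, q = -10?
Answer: -55/28 ≈ -1.9643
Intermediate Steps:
(-223 + W(q, 5))/(131 + D(K, -19)) = (-223 + 3)/(131 - 19) = -220/112 = -220*1/112 = -55/28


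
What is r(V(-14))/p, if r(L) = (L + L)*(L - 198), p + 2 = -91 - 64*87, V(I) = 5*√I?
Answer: 700/5661 + 220*I*√14/629 ≈ 0.12365 + 1.3087*I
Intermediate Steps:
p = -5661 (p = -2 + (-91 - 64*87) = -2 + (-91 - 5568) = -2 - 5659 = -5661)
r(L) = 2*L*(-198 + L) (r(L) = (2*L)*(-198 + L) = 2*L*(-198 + L))
r(V(-14))/p = (2*(5*√(-14))*(-198 + 5*√(-14)))/(-5661) = (2*(5*(I*√14))*(-198 + 5*(I*√14)))*(-1/5661) = (2*(5*I*√14)*(-198 + 5*I*√14))*(-1/5661) = (10*I*√14*(-198 + 5*I*√14))*(-1/5661) = -10*I*√14*(-198 + 5*I*√14)/5661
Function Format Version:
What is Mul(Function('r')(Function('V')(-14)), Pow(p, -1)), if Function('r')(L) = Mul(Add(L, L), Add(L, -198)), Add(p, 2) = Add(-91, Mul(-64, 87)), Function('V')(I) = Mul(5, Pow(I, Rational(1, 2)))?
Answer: Add(Rational(700, 5661), Mul(Rational(220, 629), I, Pow(14, Rational(1, 2)))) ≈ Add(0.12365, Mul(1.3087, I))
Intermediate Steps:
p = -5661 (p = Add(-2, Add(-91, Mul(-64, 87))) = Add(-2, Add(-91, -5568)) = Add(-2, -5659) = -5661)
Function('r')(L) = Mul(2, L, Add(-198, L)) (Function('r')(L) = Mul(Mul(2, L), Add(-198, L)) = Mul(2, L, Add(-198, L)))
Mul(Function('r')(Function('V')(-14)), Pow(p, -1)) = Mul(Mul(2, Mul(5, Pow(-14, Rational(1, 2))), Add(-198, Mul(5, Pow(-14, Rational(1, 2))))), Pow(-5661, -1)) = Mul(Mul(2, Mul(5, Mul(I, Pow(14, Rational(1, 2)))), Add(-198, Mul(5, Mul(I, Pow(14, Rational(1, 2)))))), Rational(-1, 5661)) = Mul(Mul(2, Mul(5, I, Pow(14, Rational(1, 2))), Add(-198, Mul(5, I, Pow(14, Rational(1, 2))))), Rational(-1, 5661)) = Mul(Mul(10, I, Pow(14, Rational(1, 2)), Add(-198, Mul(5, I, Pow(14, Rational(1, 2))))), Rational(-1, 5661)) = Mul(Rational(-10, 5661), I, Pow(14, Rational(1, 2)), Add(-198, Mul(5, I, Pow(14, Rational(1, 2)))))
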